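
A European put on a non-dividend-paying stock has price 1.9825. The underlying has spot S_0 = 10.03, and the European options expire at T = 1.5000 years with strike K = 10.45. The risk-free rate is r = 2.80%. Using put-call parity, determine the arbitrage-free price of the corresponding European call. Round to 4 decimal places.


Answer: Call price = 1.9923

Derivation:
Put-call parity: C - P = S_0 * exp(-qT) - K * exp(-rT).
S_0 * exp(-qT) = 10.0300 * 1.00000000 = 10.03000000
K * exp(-rT) = 10.4500 * 0.95886978 = 10.02018921
C = P + S*exp(-qT) - K*exp(-rT)
C = 1.9825 + 10.03000000 - 10.02018921 = 1.9923


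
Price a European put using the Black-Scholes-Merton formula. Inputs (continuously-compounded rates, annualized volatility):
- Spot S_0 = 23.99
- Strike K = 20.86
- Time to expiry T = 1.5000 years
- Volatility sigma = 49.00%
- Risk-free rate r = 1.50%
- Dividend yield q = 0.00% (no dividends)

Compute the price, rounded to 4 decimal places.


Answer: Price = 3.6217

Derivation:
d1 = (ln(S/K) + (r - q + 0.5*sigma^2) * T) / (sigma * sqrt(T)) = 0.57051220
d2 = d1 - sigma * sqrt(T) = -0.02961279
exp(-rT) = 0.97775124; exp(-qT) = 1.00000000
P = K * exp(-rT) * N(-d2) - S_0 * exp(-qT) * N(-d1)
N(-d1) = 0.28416517; N(-d2) = 0.51181207
P = 20.8600 * 0.97775124 * 0.51181207 - 23.9900 * 1.00000000 * 0.28416517 = 3.6217


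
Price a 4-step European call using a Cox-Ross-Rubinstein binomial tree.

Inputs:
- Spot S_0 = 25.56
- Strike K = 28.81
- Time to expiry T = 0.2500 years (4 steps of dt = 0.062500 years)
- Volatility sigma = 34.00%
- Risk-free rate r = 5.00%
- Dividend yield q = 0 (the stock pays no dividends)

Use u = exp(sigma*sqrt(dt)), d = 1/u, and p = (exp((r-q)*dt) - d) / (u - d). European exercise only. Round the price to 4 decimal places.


Answer: Price = V(0,0) = 0.7912

Derivation:
dt = T/N = 0.062500
u = exp(sigma*sqrt(dt)) = 1.088717; d = 1/u = 0.918512
p = (exp((r-q)*dt) - d) / (u - d) = 0.497152
Discount per step: exp(-r*dt) = 0.996880
Stock lattice S(k, i) with i counting down-moves:
  k=0: S(0,0) = 25.5600
  k=1: S(1,0) = 27.8276; S(1,1) = 23.4772
  k=2: S(2,0) = 30.2964; S(2,1) = 25.5600; S(2,2) = 21.5641
  k=3: S(3,0) = 32.9842; S(3,1) = 27.8276; S(3,2) = 23.4772; S(3,3) = 19.8069
  k=4: S(4,0) = 35.9105; S(4,1) = 30.2964; S(4,2) = 25.5600; S(4,3) = 21.5641; S(4,4) = 18.1928
Terminal payoffs V(N, i) = max(S_T - K, 0):
  V(4,0) = 7.100460; V(4,1) = 1.486392; V(4,2) = 0.000000; V(4,3) = 0.000000; V(4,4) = 0.000000
Backward induction: V(k, i) = exp(-r*dt) * [p * V(k+1, i) + (1-p) * V(k+1, i+1)].
  V(3,0) = exp(-r*dt) * [p*7.100460 + (1-p)*1.486392] = 4.264090
  V(3,1) = exp(-r*dt) * [p*1.486392 + (1-p)*0.000000] = 0.736657
  V(3,2) = exp(-r*dt) * [p*0.000000 + (1-p)*0.000000] = 0.000000
  V(3,3) = exp(-r*dt) * [p*0.000000 + (1-p)*0.000000] = 0.000000
  V(2,0) = exp(-r*dt) * [p*4.264090 + (1-p)*0.736657] = 2.482556
  V(2,1) = exp(-r*dt) * [p*0.736657 + (1-p)*0.000000] = 0.365087
  V(2,2) = exp(-r*dt) * [p*0.000000 + (1-p)*0.000000] = 0.000000
  V(1,0) = exp(-r*dt) * [p*2.482556 + (1-p)*0.365087] = 1.413367
  V(1,1) = exp(-r*dt) * [p*0.365087 + (1-p)*0.000000] = 0.180938
  V(0,0) = exp(-r*dt) * [p*1.413367 + (1-p)*0.180938] = 0.791166


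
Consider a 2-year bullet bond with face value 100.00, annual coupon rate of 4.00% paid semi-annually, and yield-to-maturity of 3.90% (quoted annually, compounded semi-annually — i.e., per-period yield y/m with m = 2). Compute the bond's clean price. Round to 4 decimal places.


Coupon per period c = face * coupon_rate / m = 2.000000
Periods per year m = 2; per-period yield y/m = 0.019500
Number of cashflows N = 4
Cashflows (t years, CF_t, discount factor 1/(1+y/m)^(m*t), PV):
  t = 0.5000: CF_t = 2.000000, DF = 0.980873, PV = 1.961746
  t = 1.0000: CF_t = 2.000000, DF = 0.962112, PV = 1.924224
  t = 1.5000: CF_t = 2.000000, DF = 0.943709, PV = 1.887419
  t = 2.0000: CF_t = 102.000000, DF = 0.925659, PV = 94.417229
Price P = sum_t PV_t = 100.190618

Answer: Price = 100.1906


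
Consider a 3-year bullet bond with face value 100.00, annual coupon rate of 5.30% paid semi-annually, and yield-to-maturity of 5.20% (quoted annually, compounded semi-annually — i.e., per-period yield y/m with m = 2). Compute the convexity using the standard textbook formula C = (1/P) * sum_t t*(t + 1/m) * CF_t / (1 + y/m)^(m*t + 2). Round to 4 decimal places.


Coupon per period c = face * coupon_rate / m = 2.650000
Periods per year m = 2; per-period yield y/m = 0.026000
Number of cashflows N = 6
Cashflows (t years, CF_t, discount factor 1/(1+y/m)^(m*t), PV):
  t = 0.5000: CF_t = 2.650000, DF = 0.974659, PV = 2.582846
  t = 1.0000: CF_t = 2.650000, DF = 0.949960, PV = 2.517394
  t = 1.5000: CF_t = 2.650000, DF = 0.925887, PV = 2.453600
  t = 2.0000: CF_t = 2.650000, DF = 0.902424, PV = 2.391423
  t = 2.5000: CF_t = 2.650000, DF = 0.879555, PV = 2.330822
  t = 3.0000: CF_t = 102.650000, DF = 0.857266, PV = 87.998403
Price P = sum_t PV_t = 100.274488
Convexity numerator sum_t t*(t + 1/m) * CF_t / (1+y/m)^(m*t + 2):
  t = 0.5000: term = 1.226800
  t = 1.0000: term = 3.587135
  t = 1.5000: term = 6.992465
  t = 2.0000: term = 11.358781
  t = 2.5000: term = 16.606404
  t = 3.0000: term = 877.747026
Convexity = (1/P) * sum = 917.518611 / 100.274488 = 9.150070

Answer: Convexity = 9.1501


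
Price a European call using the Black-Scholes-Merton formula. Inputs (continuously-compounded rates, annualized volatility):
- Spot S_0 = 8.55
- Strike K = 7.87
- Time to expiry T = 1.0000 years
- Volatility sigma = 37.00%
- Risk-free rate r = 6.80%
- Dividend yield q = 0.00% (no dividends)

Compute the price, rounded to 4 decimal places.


d1 = (ln(S/K) + (r - q + 0.5*sigma^2) * T) / (sigma * sqrt(T)) = 0.59276546
d2 = d1 - sigma * sqrt(T) = 0.22276546
exp(-rT) = 0.93426047; exp(-qT) = 1.00000000
C = S_0 * exp(-qT) * N(d1) - K * exp(-rT) * N(d2)
N(d1) = 0.72333094; N(d2) = 0.58814097
C = 8.5500 * 1.00000000 * 0.72333094 - 7.8700 * 0.93426047 * 0.58814097 = 1.8601

Answer: Price = 1.8601


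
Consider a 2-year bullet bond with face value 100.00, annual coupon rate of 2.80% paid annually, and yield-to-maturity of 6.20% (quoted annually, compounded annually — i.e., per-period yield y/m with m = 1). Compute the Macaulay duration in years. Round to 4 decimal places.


Coupon per period c = face * coupon_rate / m = 2.800000
Periods per year m = 1; per-period yield y/m = 0.062000
Number of cashflows N = 2
Cashflows (t years, CF_t, discount factor 1/(1+y/m)^(m*t), PV):
  t = 1.0000: CF_t = 2.800000, DF = 0.941620, PV = 2.636535
  t = 2.0000: CF_t = 102.800000, DF = 0.886647, PV = 91.147357
Price P = sum_t PV_t = 93.783892
Macaulay numerator sum_t t * PV_t:
  t * PV_t at t = 1.0000: 2.636535
  t * PV_t at t = 2.0000: 182.294715
Macaulay duration D = (sum_t t * PV_t) / P = 184.931249 / 93.783892 = 1.971887

Answer: Macaulay duration = 1.9719 years


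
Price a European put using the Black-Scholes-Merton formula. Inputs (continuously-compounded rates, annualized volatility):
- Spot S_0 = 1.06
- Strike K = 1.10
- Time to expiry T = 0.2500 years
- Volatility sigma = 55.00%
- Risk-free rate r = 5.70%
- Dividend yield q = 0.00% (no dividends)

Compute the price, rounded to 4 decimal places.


d1 = (ln(S/K) + (r - q + 0.5*sigma^2) * T) / (sigma * sqrt(T)) = 0.05462265
d2 = d1 - sigma * sqrt(T) = -0.22037735
exp(-rT) = 0.98585105; exp(-qT) = 1.00000000
P = K * exp(-rT) * N(-d2) - S_0 * exp(-qT) * N(-d1)
N(-d1) = 0.47821955; N(-d2) = 0.58721136
P = 1.1000 * 0.98585105 * 0.58721136 - 1.0600 * 1.00000000 * 0.47821955 = 0.1299

Answer: Price = 0.1299


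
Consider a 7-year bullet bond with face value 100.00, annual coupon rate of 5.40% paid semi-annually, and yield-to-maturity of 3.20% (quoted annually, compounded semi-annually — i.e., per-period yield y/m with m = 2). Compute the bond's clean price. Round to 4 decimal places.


Coupon per period c = face * coupon_rate / m = 2.700000
Periods per year m = 2; per-period yield y/m = 0.016000
Number of cashflows N = 14
Cashflows (t years, CF_t, discount factor 1/(1+y/m)^(m*t), PV):
  t = 0.5000: CF_t = 2.700000, DF = 0.984252, PV = 2.657480
  t = 1.0000: CF_t = 2.700000, DF = 0.968752, PV = 2.615630
  t = 1.5000: CF_t = 2.700000, DF = 0.953496, PV = 2.574439
  t = 2.0000: CF_t = 2.700000, DF = 0.938480, PV = 2.533897
  t = 2.5000: CF_t = 2.700000, DF = 0.923701, PV = 2.493993
  t = 3.0000: CF_t = 2.700000, DF = 0.909155, PV = 2.454717
  t = 3.5000: CF_t = 2.700000, DF = 0.894837, PV = 2.416061
  t = 4.0000: CF_t = 2.700000, DF = 0.880745, PV = 2.378012
  t = 4.5000: CF_t = 2.700000, DF = 0.866875, PV = 2.340563
  t = 5.0000: CF_t = 2.700000, DF = 0.853224, PV = 2.303704
  t = 5.5000: CF_t = 2.700000, DF = 0.839787, PV = 2.267425
  t = 6.0000: CF_t = 2.700000, DF = 0.826562, PV = 2.231718
  t = 6.5000: CF_t = 2.700000, DF = 0.813545, PV = 2.196573
  t = 7.0000: CF_t = 102.700000, DF = 0.800734, PV = 82.235348
Price P = sum_t PV_t = 113.699560

Answer: Price = 113.6996


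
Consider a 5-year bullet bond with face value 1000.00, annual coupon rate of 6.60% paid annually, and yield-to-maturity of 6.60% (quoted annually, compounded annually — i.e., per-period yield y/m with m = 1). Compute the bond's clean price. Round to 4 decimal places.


Answer: Price = 1000.0000

Derivation:
Coupon per period c = face * coupon_rate / m = 66.000000
Periods per year m = 1; per-period yield y/m = 0.066000
Number of cashflows N = 5
Cashflows (t years, CF_t, discount factor 1/(1+y/m)^(m*t), PV):
  t = 1.0000: CF_t = 66.000000, DF = 0.938086, PV = 61.913696
  t = 2.0000: CF_t = 66.000000, DF = 0.880006, PV = 58.080390
  t = 3.0000: CF_t = 66.000000, DF = 0.825521, PV = 54.484419
  t = 4.0000: CF_t = 66.000000, DF = 0.774410, PV = 51.111087
  t = 5.0000: CF_t = 1066.000000, DF = 0.726464, PV = 774.410408
Price P = sum_t PV_t = 1000.000000


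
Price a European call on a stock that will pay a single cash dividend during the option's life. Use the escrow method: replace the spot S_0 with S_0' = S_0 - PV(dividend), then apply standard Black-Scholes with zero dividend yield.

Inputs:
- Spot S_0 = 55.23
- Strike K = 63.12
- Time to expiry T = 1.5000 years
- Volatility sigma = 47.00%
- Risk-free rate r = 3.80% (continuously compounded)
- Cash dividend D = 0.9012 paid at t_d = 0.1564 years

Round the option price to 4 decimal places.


PV(D) = D * exp(-r * t_d) = 0.9012 * 0.99407443 = 0.89585987
S_0' = S_0 - PV(D) = 55.2300 - 0.89585987 = 54.33414013
d1 = (ln(S_0'/K) + (r + sigma^2/2)*T) / (sigma*sqrt(T)) = 0.12645288
d2 = d1 - sigma*sqrt(T) = -0.44917721
exp(-rT) = 0.94459407
N(d1) = 0.55031328; N(d2) = 0.32665191
C = S_0' * N(d1) - K * exp(-rT) * N(d2) = 54.33414013 * 0.55031328 - 63.1200 * 0.94459407 * 0.32665191 = 10.4249

Answer: Price = 10.4249


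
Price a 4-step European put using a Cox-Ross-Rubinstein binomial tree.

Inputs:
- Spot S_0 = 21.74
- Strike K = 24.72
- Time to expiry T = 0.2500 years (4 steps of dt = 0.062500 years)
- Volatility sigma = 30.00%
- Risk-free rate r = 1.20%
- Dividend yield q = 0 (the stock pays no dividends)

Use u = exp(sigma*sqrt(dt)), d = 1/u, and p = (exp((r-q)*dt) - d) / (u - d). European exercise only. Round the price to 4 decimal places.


dt = T/N = 0.062500
u = exp(sigma*sqrt(dt)) = 1.077884; d = 1/u = 0.927743
p = (exp((r-q)*dt) - d) / (u - d) = 0.486256
Discount per step: exp(-r*dt) = 0.999250
Stock lattice S(k, i) with i counting down-moves:
  k=0: S(0,0) = 21.7400
  k=1: S(1,0) = 23.4332; S(1,1) = 20.1691
  k=2: S(2,0) = 25.2583; S(2,1) = 21.7400; S(2,2) = 18.7118
  k=3: S(3,0) = 27.2255; S(3,1) = 23.4332; S(3,2) = 20.1691; S(3,3) = 17.3597
  k=4: S(4,0) = 29.3459; S(4,1) = 25.2583; S(4,2) = 21.7400; S(4,3) = 18.7118; S(4,4) = 16.1054
Terminal payoffs V(N, i) = max(K - S_T, 0):
  V(4,0) = 0.000000; V(4,1) = 0.000000; V(4,2) = 2.980000; V(4,3) = 6.008209; V(4,4) = 8.614612
Backward induction: V(k, i) = exp(-r*dt) * [p * V(k+1, i) + (1-p) * V(k+1, i+1)].
  V(3,0) = exp(-r*dt) * [p*0.000000 + (1-p)*0.000000] = 0.000000
  V(3,1) = exp(-r*dt) * [p*0.000000 + (1-p)*2.980000] = 1.529809
  V(3,2) = exp(-r*dt) * [p*2.980000 + (1-p)*6.008209] = 4.532324
  V(3,3) = exp(-r*dt) * [p*6.008209 + (1-p)*8.614612] = 7.341724
  V(2,0) = exp(-r*dt) * [p*0.000000 + (1-p)*1.529809] = 0.785341
  V(2,1) = exp(-r*dt) * [p*1.529809 + (1-p)*4.532324] = 3.070030
  V(2,2) = exp(-r*dt) * [p*4.532324 + (1-p)*7.341724] = 5.971156
  V(1,0) = exp(-r*dt) * [p*0.785341 + (1-p)*3.070030] = 1.957618
  V(1,1) = exp(-r*dt) * [p*3.070030 + (1-p)*5.971156] = 4.557047
  V(0,0) = exp(-r*dt) * [p*1.957618 + (1-p)*4.557047] = 3.290590

Answer: Price = V(0,0) = 3.2906


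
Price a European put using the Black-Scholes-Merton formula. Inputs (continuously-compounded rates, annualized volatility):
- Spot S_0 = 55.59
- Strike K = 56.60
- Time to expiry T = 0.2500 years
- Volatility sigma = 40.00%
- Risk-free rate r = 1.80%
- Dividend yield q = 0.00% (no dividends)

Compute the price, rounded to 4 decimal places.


d1 = (ln(S/K) + (r - q + 0.5*sigma^2) * T) / (sigma * sqrt(T)) = 0.03247172
d2 = d1 - sigma * sqrt(T) = -0.16752828
exp(-rT) = 0.99551011; exp(-qT) = 1.00000000
P = K * exp(-rT) * N(-d2) - S_0 * exp(-qT) * N(-d1)
N(-d1) = 0.48704793; N(-d2) = 0.56652280
P = 56.6000 * 0.99551011 * 0.56652280 - 55.5900 * 1.00000000 * 0.48704793 = 4.8462

Answer: Price = 4.8462


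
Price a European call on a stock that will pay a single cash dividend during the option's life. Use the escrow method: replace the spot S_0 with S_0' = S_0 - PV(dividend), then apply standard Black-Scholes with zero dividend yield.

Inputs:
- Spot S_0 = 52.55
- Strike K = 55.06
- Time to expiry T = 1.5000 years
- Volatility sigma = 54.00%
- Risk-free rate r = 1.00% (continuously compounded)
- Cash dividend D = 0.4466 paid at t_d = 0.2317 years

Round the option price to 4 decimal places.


PV(D) = D * exp(-r * t_d) = 0.4466 * 0.99768568 = 0.44556643
S_0' = S_0 - PV(D) = 52.5500 - 0.44556643 = 52.10443357
d1 = (ln(S_0'/K) + (r + sigma^2/2)*T) / (sigma*sqrt(T)) = 0.26993761
d2 = d1 - sigma*sqrt(T) = -0.39142462
exp(-rT) = 0.98511194
N(d1) = 0.60639588; N(d2) = 0.34774170
C = S_0' * N(d1) - K * exp(-rT) * N(d2) = 52.10443357 * 0.60639588 - 55.0600 * 0.98511194 * 0.34774170 = 12.7343

Answer: Price = 12.7343


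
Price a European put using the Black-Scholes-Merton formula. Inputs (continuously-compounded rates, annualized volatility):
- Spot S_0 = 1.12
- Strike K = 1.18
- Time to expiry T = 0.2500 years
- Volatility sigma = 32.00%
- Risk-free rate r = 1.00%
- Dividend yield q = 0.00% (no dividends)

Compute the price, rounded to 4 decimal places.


Answer: Price = 0.1053

Derivation:
d1 = (ln(S/K) + (r - q + 0.5*sigma^2) * T) / (sigma * sqrt(T)) = -0.23053596
d2 = d1 - sigma * sqrt(T) = -0.39053596
exp(-rT) = 0.99750312; exp(-qT) = 1.00000000
P = K * exp(-rT) * N(-d2) - S_0 * exp(-qT) * N(-d1)
N(-d1) = 0.59116234; N(-d2) = 0.65192986
P = 1.1800 * 0.99750312 * 0.65192986 - 1.1200 * 1.00000000 * 0.59116234 = 0.1053


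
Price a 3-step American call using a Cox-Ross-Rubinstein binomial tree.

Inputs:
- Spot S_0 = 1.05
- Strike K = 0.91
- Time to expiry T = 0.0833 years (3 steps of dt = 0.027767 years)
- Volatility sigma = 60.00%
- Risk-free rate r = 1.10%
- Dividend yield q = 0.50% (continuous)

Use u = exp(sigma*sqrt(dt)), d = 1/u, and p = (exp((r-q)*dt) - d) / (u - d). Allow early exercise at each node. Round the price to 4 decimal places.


dt = T/N = 0.027767
u = exp(sigma*sqrt(dt)) = 1.105149; d = 1/u = 0.904856
p = (exp((r-q)*dt) - d) / (u - d) = 0.475858
Discount per step: exp(-r*dt) = 0.999695
Stock lattice S(k, i) with i counting down-moves:
  k=0: S(0,0) = 1.0500
  k=1: S(1,0) = 1.1604; S(1,1) = 0.9501
  k=2: S(2,0) = 1.2824; S(2,1) = 1.0500; S(2,2) = 0.8597
  k=3: S(3,0) = 1.4173; S(3,1) = 1.1604; S(3,2) = 0.9501; S(3,3) = 0.7779
Terminal payoffs V(N, i) = max(S_T - K, 0):
  V(3,0) = 0.507267; V(3,1) = 0.250406; V(3,2) = 0.040098; V(3,3) = 0.000000
Backward induction: V(k, i) = exp(-r*dt) * [p * V(k+1, i) + (1-p) * V(k+1, i+1)]; then take max(V_cont, immediate exercise) for American.
  V(2,0) = exp(-r*dt) * [p*0.507267 + (1-p)*0.250406] = 0.372521; exercise = 0.372422; V(2,0) = max -> 0.372521
  V(2,1) = exp(-r*dt) * [p*0.250406 + (1-p)*0.040098] = 0.140132; exercise = 0.140000; V(2,1) = max -> 0.140132
  V(2,2) = exp(-r*dt) * [p*0.040098 + (1-p)*0.000000] = 0.019075; exercise = 0.000000; V(2,2) = max -> 0.019075
  V(1,0) = exp(-r*dt) * [p*0.372521 + (1-p)*0.140132] = 0.250640; exercise = 0.250406; V(1,0) = max -> 0.250640
  V(1,1) = exp(-r*dt) * [p*0.140132 + (1-p)*0.019075] = 0.076658; exercise = 0.040098; V(1,1) = max -> 0.076658
  V(0,0) = exp(-r*dt) * [p*0.250640 + (1-p)*0.076658] = 0.159400; exercise = 0.140000; V(0,0) = max -> 0.159400

Answer: Price = V(0,0) = 0.1594


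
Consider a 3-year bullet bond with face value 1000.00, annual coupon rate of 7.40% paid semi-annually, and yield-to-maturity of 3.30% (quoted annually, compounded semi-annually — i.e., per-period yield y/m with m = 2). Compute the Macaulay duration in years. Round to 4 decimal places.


Coupon per period c = face * coupon_rate / m = 37.000000
Periods per year m = 2; per-period yield y/m = 0.016500
Number of cashflows N = 6
Cashflows (t years, CF_t, discount factor 1/(1+y/m)^(m*t), PV):
  t = 0.5000: CF_t = 37.000000, DF = 0.983768, PV = 36.399410
  t = 1.0000: CF_t = 37.000000, DF = 0.967799, PV = 35.808568
  t = 1.5000: CF_t = 37.000000, DF = 0.952090, PV = 35.227318
  t = 2.0000: CF_t = 37.000000, DF = 0.936635, PV = 34.655502
  t = 2.5000: CF_t = 37.000000, DF = 0.921432, PV = 34.092968
  t = 3.0000: CF_t = 1037.000000, DF = 0.906475, PV = 940.014296
Price P = sum_t PV_t = 1116.198061
Macaulay numerator sum_t t * PV_t:
  t * PV_t at t = 0.5000: 18.199705
  t * PV_t at t = 1.0000: 35.808568
  t * PV_t at t = 1.5000: 52.840976
  t * PV_t at t = 2.0000: 69.311004
  t * PV_t at t = 2.5000: 85.232420
  t * PV_t at t = 3.0000: 2820.042888
Macaulay duration D = (sum_t t * PV_t) / P = 3081.435561 / 1116.198061 = 2.760653

Answer: Macaulay duration = 2.7607 years


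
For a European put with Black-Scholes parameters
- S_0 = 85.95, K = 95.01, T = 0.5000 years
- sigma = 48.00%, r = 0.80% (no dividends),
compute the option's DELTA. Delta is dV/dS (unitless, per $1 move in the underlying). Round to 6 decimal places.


d1 = -0.1137747108; d2 = -0.4531859658
phi(d1) = 0.3963685274; exp(-qT) = 1.0000000000; exp(-rT) = 0.9960079893
N(-d1) = 0.5452918069
Delta = -exp(-qT) * N(-d1) = -1.0000000000 * 0.5452918069 = -0.545292

Answer: Delta = -0.545292


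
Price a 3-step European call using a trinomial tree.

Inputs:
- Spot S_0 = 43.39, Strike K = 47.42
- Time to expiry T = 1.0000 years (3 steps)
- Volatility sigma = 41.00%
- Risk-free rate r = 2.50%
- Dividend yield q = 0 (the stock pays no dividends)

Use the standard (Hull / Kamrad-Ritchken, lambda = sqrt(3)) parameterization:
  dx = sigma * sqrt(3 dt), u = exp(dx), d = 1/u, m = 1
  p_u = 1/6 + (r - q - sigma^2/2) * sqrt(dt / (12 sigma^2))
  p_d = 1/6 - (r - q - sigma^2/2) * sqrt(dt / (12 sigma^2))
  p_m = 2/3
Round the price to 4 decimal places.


Answer: Price = V(0,0) = 5.8507

Derivation:
dt = T/N = 0.333333; dx = sigma*sqrt(3*dt) = 0.410000
u = exp(dx) = 1.506818; d = 1/u = 0.663650
p_u = 0.142663, p_m = 0.666667, p_d = 0.190671
Discount per step: exp(-r*dt) = 0.991701
Stock lattice S(k, j) with j the centered position index:
  k=0: S(0,+0) = 43.3900
  k=1: S(1,-1) = 28.7958; S(1,+0) = 43.3900; S(1,+1) = 65.3808
  k=2: S(2,-2) = 19.1103; S(2,-1) = 28.7958; S(2,+0) = 43.3900; S(2,+1) = 65.3808; S(2,+2) = 98.5170
  k=3: S(3,-3) = 12.6826; S(3,-2) = 19.1103; S(3,-1) = 28.7958; S(3,+0) = 43.3900; S(3,+1) = 65.3808; S(3,+2) = 98.5170; S(3,+3) = 148.4471
Terminal payoffs V(N, j) = max(S_T - K, 0):
  V(3,-3) = 0.000000; V(3,-2) = 0.000000; V(3,-1) = 0.000000; V(3,+0) = 0.000000; V(3,+1) = 17.960824; V(3,+2) = 51.096988; V(3,+3) = 101.027150
Backward induction: V(k, j) = exp(-r*dt) * [p_u * V(k+1, j+1) + p_m * V(k+1, j) + p_d * V(k+1, j-1)]
  V(2,-2) = exp(-r*dt) * [p_u*0.000000 + p_m*0.000000 + p_d*0.000000] = 0.000000
  V(2,-1) = exp(-r*dt) * [p_u*0.000000 + p_m*0.000000 + p_d*0.000000] = 0.000000
  V(2,+0) = exp(-r*dt) * [p_u*17.960824 + p_m*0.000000 + p_d*0.000000] = 2.541074
  V(2,+1) = exp(-r*dt) * [p_u*51.096988 + p_m*17.960824 + p_d*0.000000] = 19.103649
  V(2,+2) = exp(-r*dt) * [p_u*101.027150 + p_m*51.096988 + p_d*17.960824] = 51.471338
  V(1,-1) = exp(-r*dt) * [p_u*2.541074 + p_m*0.000000 + p_d*0.000000] = 0.359508
  V(1,+0) = exp(-r*dt) * [p_u*19.103649 + p_m*2.541074 + p_d*0.000000] = 4.382750
  V(1,+1) = exp(-r*dt) * [p_u*51.471338 + p_m*19.103649 + p_d*2.541074] = 20.392661
  V(0,+0) = exp(-r*dt) * [p_u*20.392661 + p_m*4.382750 + p_d*0.359508] = 5.850691


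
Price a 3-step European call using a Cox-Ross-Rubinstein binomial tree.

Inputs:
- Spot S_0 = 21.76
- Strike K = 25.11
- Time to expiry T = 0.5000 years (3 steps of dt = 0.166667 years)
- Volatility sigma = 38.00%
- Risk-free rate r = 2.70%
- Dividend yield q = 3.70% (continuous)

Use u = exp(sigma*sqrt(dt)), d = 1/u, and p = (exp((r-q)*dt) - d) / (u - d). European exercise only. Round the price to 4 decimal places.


dt = T/N = 0.166667
u = exp(sigma*sqrt(dt)) = 1.167815; d = 1/u = 0.856300
p = (exp((r-q)*dt) - d) / (u - d) = 0.455948
Discount per step: exp(-r*dt) = 0.995510
Stock lattice S(k, i) with i counting down-moves:
  k=0: S(0,0) = 21.7600
  k=1: S(1,0) = 25.4117; S(1,1) = 18.6331
  k=2: S(2,0) = 29.6761; S(2,1) = 21.7600; S(2,2) = 15.9555
  k=3: S(3,0) = 34.6562; S(3,1) = 25.4117; S(3,2) = 18.6331; S(3,3) = 13.6627
Terminal payoffs V(N, i) = max(S_T - K, 0):
  V(3,0) = 9.546194; V(3,1) = 0.301651; V(3,2) = 0.000000; V(3,3) = 0.000000
Backward induction: V(k, i) = exp(-r*dt) * [p * V(k+1, i) + (1-p) * V(k+1, i+1)].
  V(2,0) = exp(-r*dt) * [p*9.546194 + (1-p)*0.301651] = 4.496405
  V(2,1) = exp(-r*dt) * [p*0.301651 + (1-p)*0.000000] = 0.136920
  V(2,2) = exp(-r*dt) * [p*0.000000 + (1-p)*0.000000] = 0.000000
  V(1,0) = exp(-r*dt) * [p*4.496405 + (1-p)*0.136920] = 2.115080
  V(1,1) = exp(-r*dt) * [p*0.136920 + (1-p)*0.000000] = 0.062148
  V(0,0) = exp(-r*dt) * [p*2.115080 + (1-p)*0.062148] = 0.993697

Answer: Price = V(0,0) = 0.9937


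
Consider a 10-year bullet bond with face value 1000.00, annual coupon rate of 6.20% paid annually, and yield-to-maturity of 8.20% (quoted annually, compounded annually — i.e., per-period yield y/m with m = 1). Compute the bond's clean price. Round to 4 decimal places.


Coupon per period c = face * coupon_rate / m = 62.000000
Periods per year m = 1; per-period yield y/m = 0.082000
Number of cashflows N = 10
Cashflows (t years, CF_t, discount factor 1/(1+y/m)^(m*t), PV):
  t = 1.0000: CF_t = 62.000000, DF = 0.924214, PV = 57.301294
  t = 2.0000: CF_t = 62.000000, DF = 0.854172, PV = 52.958682
  t = 3.0000: CF_t = 62.000000, DF = 0.789438, PV = 48.945177
  t = 4.0000: CF_t = 62.000000, DF = 0.729610, PV = 45.235839
  t = 5.0000: CF_t = 62.000000, DF = 0.674316, PV = 41.807614
  t = 6.0000: CF_t = 62.000000, DF = 0.623213, PV = 38.639200
  t = 7.0000: CF_t = 62.000000, DF = 0.575982, PV = 35.710906
  t = 8.0000: CF_t = 62.000000, DF = 0.532331, PV = 33.004534
  t = 9.0000: CF_t = 62.000000, DF = 0.491988, PV = 30.503266
  t = 10.0000: CF_t = 1062.000000, DF = 0.454703, PV = 482.894111
Price P = sum_t PV_t = 867.000623

Answer: Price = 867.0006


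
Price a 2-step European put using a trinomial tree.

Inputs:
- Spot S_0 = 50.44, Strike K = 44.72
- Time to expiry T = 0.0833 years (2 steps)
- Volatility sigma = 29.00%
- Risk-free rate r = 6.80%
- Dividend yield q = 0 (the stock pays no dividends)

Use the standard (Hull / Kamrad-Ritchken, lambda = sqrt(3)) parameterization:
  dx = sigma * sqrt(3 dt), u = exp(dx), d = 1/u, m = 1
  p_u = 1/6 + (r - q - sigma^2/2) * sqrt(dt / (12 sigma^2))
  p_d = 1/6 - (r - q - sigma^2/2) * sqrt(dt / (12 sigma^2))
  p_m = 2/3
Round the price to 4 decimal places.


Answer: Price = V(0,0) = 0.0940

Derivation:
dt = T/N = 0.041650; dx = sigma*sqrt(3*dt) = 0.102510
u = exp(dx) = 1.107948; d = 1/u = 0.902569
p_u = 0.171938, p_m = 0.666667, p_d = 0.161395
Discount per step: exp(-r*dt) = 0.997172
Stock lattice S(k, j) with j the centered position index:
  k=0: S(0,+0) = 50.4400
  k=1: S(1,-1) = 45.5256; S(1,+0) = 50.4400; S(1,+1) = 55.8849
  k=2: S(2,-2) = 41.0900; S(2,-1) = 45.5256; S(2,+0) = 50.4400; S(2,+1) = 55.8849; S(2,+2) = 61.9176
Terminal payoffs V(N, j) = max(K - S_T, 0):
  V(2,-2) = 3.630009; V(2,-1) = 0.000000; V(2,+0) = 0.000000; V(2,+1) = 0.000000; V(2,+2) = 0.000000
Backward induction: V(k, j) = exp(-r*dt) * [p_u * V(k+1, j+1) + p_m * V(k+1, j) + p_d * V(k+1, j-1)]
  V(1,-1) = exp(-r*dt) * [p_u*0.000000 + p_m*0.000000 + p_d*3.630009] = 0.584208
  V(1,+0) = exp(-r*dt) * [p_u*0.000000 + p_m*0.000000 + p_d*0.000000] = 0.000000
  V(1,+1) = exp(-r*dt) * [p_u*0.000000 + p_m*0.000000 + p_d*0.000000] = 0.000000
  V(0,+0) = exp(-r*dt) * [p_u*0.000000 + p_m*0.000000 + p_d*0.584208] = 0.094022


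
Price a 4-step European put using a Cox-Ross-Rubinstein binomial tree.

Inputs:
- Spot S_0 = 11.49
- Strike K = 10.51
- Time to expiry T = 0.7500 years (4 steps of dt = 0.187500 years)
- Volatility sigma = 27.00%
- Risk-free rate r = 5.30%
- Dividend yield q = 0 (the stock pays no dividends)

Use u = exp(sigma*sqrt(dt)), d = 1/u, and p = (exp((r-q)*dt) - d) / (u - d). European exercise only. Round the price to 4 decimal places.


Answer: Price = V(0,0) = 0.5003

Derivation:
dt = T/N = 0.187500
u = exp(sigma*sqrt(dt)) = 1.124022; d = 1/u = 0.889662
p = (exp((r-q)*dt) - d) / (u - d) = 0.513419
Discount per step: exp(-r*dt) = 0.990112
Stock lattice S(k, i) with i counting down-moves:
  k=0: S(0,0) = 11.4900
  k=1: S(1,0) = 12.9150; S(1,1) = 10.2222
  k=2: S(2,0) = 14.5168; S(2,1) = 11.4900; S(2,2) = 9.0943
  k=3: S(3,0) = 16.3172; S(3,1) = 12.9150; S(3,2) = 10.2222; S(3,3) = 8.0909
  k=4: S(4,0) = 18.3408; S(4,1) = 14.5168; S(4,2) = 11.4900; S(4,3) = 9.0943; S(4,4) = 7.1981
Terminal payoffs V(N, i) = max(K - S_T, 0):
  V(4,0) = 0.000000; V(4,1) = 0.000000; V(4,2) = 0.000000; V(4,3) = 1.415678; V(4,4) = 3.311855
Backward induction: V(k, i) = exp(-r*dt) * [p * V(k+1, i) + (1-p) * V(k+1, i+1)].
  V(3,0) = exp(-r*dt) * [p*0.000000 + (1-p)*0.000000] = 0.000000
  V(3,1) = exp(-r*dt) * [p*0.000000 + (1-p)*0.000000] = 0.000000
  V(3,2) = exp(-r*dt) * [p*0.000000 + (1-p)*1.415678] = 0.682031
  V(3,3) = exp(-r*dt) * [p*1.415678 + (1-p)*3.311855] = 2.315200
  V(2,0) = exp(-r*dt) * [p*0.000000 + (1-p)*0.000000] = 0.000000
  V(2,1) = exp(-r*dt) * [p*0.000000 + (1-p)*0.682031] = 0.328582
  V(2,2) = exp(-r*dt) * [p*0.682031 + (1-p)*2.315200] = 1.462098
  V(1,0) = exp(-r*dt) * [p*0.000000 + (1-p)*0.328582] = 0.158301
  V(1,1) = exp(-r*dt) * [p*0.328582 + (1-p)*1.462098] = 0.871426
  V(0,0) = exp(-r*dt) * [p*0.158301 + (1-p)*0.871426] = 0.500297


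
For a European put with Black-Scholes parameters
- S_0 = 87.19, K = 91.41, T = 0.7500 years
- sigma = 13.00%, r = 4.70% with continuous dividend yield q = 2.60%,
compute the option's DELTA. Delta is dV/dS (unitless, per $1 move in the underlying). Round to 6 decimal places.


d1 = -0.2236365044; d2 = -0.3362198069
phi(d1) = 0.3890897756; exp(-qT) = 0.9806888952; exp(-rT) = 0.9653640451
N(-d1) = 0.5884799217
Delta = -exp(-qT) * N(-d1) = -0.9806888952 * 0.5884799217 = -0.577116

Answer: Delta = -0.577116


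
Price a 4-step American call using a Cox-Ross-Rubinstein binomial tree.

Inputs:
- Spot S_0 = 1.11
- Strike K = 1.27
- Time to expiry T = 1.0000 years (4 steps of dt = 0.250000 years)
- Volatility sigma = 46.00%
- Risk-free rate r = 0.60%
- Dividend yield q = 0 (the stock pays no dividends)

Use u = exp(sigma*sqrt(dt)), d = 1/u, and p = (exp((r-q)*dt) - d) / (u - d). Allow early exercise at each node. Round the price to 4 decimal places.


dt = T/N = 0.250000
u = exp(sigma*sqrt(dt)) = 1.258600; d = 1/u = 0.794534
p = (exp((r-q)*dt) - d) / (u - d) = 0.445987
Discount per step: exp(-r*dt) = 0.998501
Stock lattice S(k, i) with i counting down-moves:
  k=0: S(0,0) = 1.1100
  k=1: S(1,0) = 1.3970; S(1,1) = 0.8819
  k=2: S(2,0) = 1.7583; S(2,1) = 1.1100; S(2,2) = 0.7007
  k=3: S(3,0) = 2.2130; S(3,1) = 1.3970; S(3,2) = 0.8819; S(3,3) = 0.5567
  k=4: S(4,0) = 2.7853; S(4,1) = 1.7583; S(4,2) = 1.1100; S(4,3) = 0.7007; S(4,4) = 0.4424
Terminal payoffs V(N, i) = max(S_T - K, 0):
  V(4,0) = 1.515312; V(4,1) = 0.488322; V(4,2) = 0.000000; V(4,3) = 0.000000; V(4,4) = 0.000000
Backward induction: V(k, i) = exp(-r*dt) * [p * V(k+1, i) + (1-p) * V(k+1, i+1)]; then take max(V_cont, immediate exercise) for American.
  V(3,0) = exp(-r*dt) * [p*1.515312 + (1-p)*0.488322] = 0.944928; exercise = 0.943024; V(3,0) = max -> 0.944928
  V(3,1) = exp(-r*dt) * [p*0.488322 + (1-p)*0.000000] = 0.217459; exercise = 0.127046; V(3,1) = max -> 0.217459
  V(3,2) = exp(-r*dt) * [p*0.000000 + (1-p)*0.000000] = 0.000000; exercise = 0.000000; V(3,2) = max -> 0.000000
  V(3,3) = exp(-r*dt) * [p*0.000000 + (1-p)*0.000000] = 0.000000; exercise = 0.000000; V(3,3) = max -> 0.000000
  V(2,0) = exp(-r*dt) * [p*0.944928 + (1-p)*0.217459] = 0.541088; exercise = 0.488322; V(2,0) = max -> 0.541088
  V(2,1) = exp(-r*dt) * [p*0.217459 + (1-p)*0.000000] = 0.096838; exercise = 0.000000; V(2,1) = max -> 0.096838
  V(2,2) = exp(-r*dt) * [p*0.000000 + (1-p)*0.000000] = 0.000000; exercise = 0.000000; V(2,2) = max -> 0.000000
  V(1,0) = exp(-r*dt) * [p*0.541088 + (1-p)*0.096838] = 0.294526; exercise = 0.127046; V(1,0) = max -> 0.294526
  V(1,1) = exp(-r*dt) * [p*0.096838 + (1-p)*0.000000] = 0.043124; exercise = 0.000000; V(1,1) = max -> 0.043124
  V(0,0) = exp(-r*dt) * [p*0.294526 + (1-p)*0.043124] = 0.155013; exercise = 0.000000; V(0,0) = max -> 0.155013

Answer: Price = V(0,0) = 0.1550


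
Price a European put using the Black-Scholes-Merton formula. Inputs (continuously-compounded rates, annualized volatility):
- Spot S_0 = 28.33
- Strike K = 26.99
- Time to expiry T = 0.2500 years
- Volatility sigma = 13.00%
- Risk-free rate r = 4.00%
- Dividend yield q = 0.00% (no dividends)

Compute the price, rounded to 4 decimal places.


Answer: Price = 0.1798

Derivation:
d1 = (ln(S/K) + (r - q + 0.5*sigma^2) * T) / (sigma * sqrt(T)) = 0.93180595
d2 = d1 - sigma * sqrt(T) = 0.86680595
exp(-rT) = 0.99004983; exp(-qT) = 1.00000000
P = K * exp(-rT) * N(-d2) - S_0 * exp(-qT) * N(-d1)
N(-d1) = 0.17571841; N(-d2) = 0.19302417
P = 26.9900 * 0.99004983 * 0.19302417 - 28.3300 * 1.00000000 * 0.17571841 = 0.1798


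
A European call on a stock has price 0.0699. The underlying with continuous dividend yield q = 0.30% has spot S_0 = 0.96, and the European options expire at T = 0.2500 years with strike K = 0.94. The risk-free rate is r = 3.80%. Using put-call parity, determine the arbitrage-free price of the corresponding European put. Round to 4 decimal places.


Answer: Put price = 0.0417

Derivation:
Put-call parity: C - P = S_0 * exp(-qT) - K * exp(-rT).
S_0 * exp(-qT) = 0.9600 * 0.99925028 = 0.95928027
K * exp(-rT) = 0.9400 * 0.99054498 = 0.93111228
P = C - S*exp(-qT) + K*exp(-rT)
P = 0.0699 - 0.95928027 + 0.93111228 = 0.0417


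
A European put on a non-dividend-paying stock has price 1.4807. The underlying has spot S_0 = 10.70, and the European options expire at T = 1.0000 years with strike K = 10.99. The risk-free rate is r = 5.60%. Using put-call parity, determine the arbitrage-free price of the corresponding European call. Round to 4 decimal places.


Put-call parity: C - P = S_0 * exp(-qT) - K * exp(-rT).
S_0 * exp(-qT) = 10.7000 * 1.00000000 = 10.70000000
K * exp(-rT) = 10.9900 * 0.94553914 = 10.39147510
C = P + S*exp(-qT) - K*exp(-rT)
C = 1.4807 + 10.70000000 - 10.39147510 = 1.7892

Answer: Call price = 1.7892


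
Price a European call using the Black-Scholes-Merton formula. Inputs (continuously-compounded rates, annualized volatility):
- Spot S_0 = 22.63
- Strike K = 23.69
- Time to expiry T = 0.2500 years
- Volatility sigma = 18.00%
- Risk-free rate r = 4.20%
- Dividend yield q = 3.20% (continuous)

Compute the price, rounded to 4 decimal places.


d1 = (ln(S/K) + (r - q + 0.5*sigma^2) * T) / (sigma * sqrt(T)) = -0.43585065
d2 = d1 - sigma * sqrt(T) = -0.52585065
exp(-rT) = 0.98955493; exp(-qT) = 0.99203191
C = S_0 * exp(-qT) * N(d1) - K * exp(-rT) * N(d2)
N(d1) = 0.33147255; N(d2) = 0.29949599
C = 22.6300 * 0.99203191 * 0.33147255 - 23.6900 * 0.98955493 * 0.29949599 = 0.4205

Answer: Price = 0.4205


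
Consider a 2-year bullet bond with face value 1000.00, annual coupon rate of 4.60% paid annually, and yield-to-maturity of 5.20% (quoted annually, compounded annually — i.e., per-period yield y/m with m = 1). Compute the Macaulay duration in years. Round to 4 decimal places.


Answer: Macaulay duration = 1.9558 years

Derivation:
Coupon per period c = face * coupon_rate / m = 46.000000
Periods per year m = 1; per-period yield y/m = 0.052000
Number of cashflows N = 2
Cashflows (t years, CF_t, discount factor 1/(1+y/m)^(m*t), PV):
  t = 1.0000: CF_t = 46.000000, DF = 0.950570, PV = 43.726236
  t = 2.0000: CF_t = 1046.000000, DF = 0.903584, PV = 945.148838
Price P = sum_t PV_t = 988.875074
Macaulay numerator sum_t t * PV_t:
  t * PV_t at t = 1.0000: 43.726236
  t * PV_t at t = 2.0000: 1890.297677
Macaulay duration D = (sum_t t * PV_t) / P = 1934.023912 / 988.875074 = 1.955782


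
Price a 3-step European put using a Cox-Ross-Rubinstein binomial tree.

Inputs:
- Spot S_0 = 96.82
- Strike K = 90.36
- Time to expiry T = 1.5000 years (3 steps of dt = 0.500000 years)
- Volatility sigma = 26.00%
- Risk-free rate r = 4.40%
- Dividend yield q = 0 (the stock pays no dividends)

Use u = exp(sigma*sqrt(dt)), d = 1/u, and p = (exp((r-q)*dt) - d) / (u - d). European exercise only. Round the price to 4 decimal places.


Answer: Price = V(0,0) = 7.0481

Derivation:
dt = T/N = 0.500000
u = exp(sigma*sqrt(dt)) = 1.201833; d = 1/u = 0.832062
p = (exp((r-q)*dt) - d) / (u - d) = 0.514323
Discount per step: exp(-r*dt) = 0.978240
Stock lattice S(k, i) with i counting down-moves:
  k=0: S(0,0) = 96.8200
  k=1: S(1,0) = 116.3615; S(1,1) = 80.5603
  k=2: S(2,0) = 139.8470; S(2,1) = 96.8200; S(2,2) = 67.0312
  k=3: S(3,0) = 168.0727; S(3,1) = 116.3615; S(3,2) = 80.5603; S(3,3) = 55.7741
Terminal payoffs V(N, i) = max(K - S_T, 0):
  V(3,0) = 0.000000; V(3,1) = 0.000000; V(3,2) = 9.799712; V(3,3) = 34.585861
Backward induction: V(k, i) = exp(-r*dt) * [p * V(k+1, i) + (1-p) * V(k+1, i+1)].
  V(2,0) = exp(-r*dt) * [p*0.000000 + (1-p)*0.000000] = 0.000000
  V(2,1) = exp(-r*dt) * [p*0.000000 + (1-p)*9.799712] = 4.655932
  V(2,2) = exp(-r*dt) * [p*9.799712 + (1-p)*34.585861] = 21.362596
  V(1,0) = exp(-r*dt) * [p*0.000000 + (1-p)*4.655932] = 2.212075
  V(1,1) = exp(-r*dt) * [p*4.655932 + (1-p)*21.362596] = 12.492107
  V(0,0) = exp(-r*dt) * [p*2.212075 + (1-p)*12.492107] = 7.048077


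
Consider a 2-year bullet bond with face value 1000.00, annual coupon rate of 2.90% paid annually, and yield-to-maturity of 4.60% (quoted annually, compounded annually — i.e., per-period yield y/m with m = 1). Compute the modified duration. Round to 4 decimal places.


Answer: Modified duration = 1.8847

Derivation:
Coupon per period c = face * coupon_rate / m = 29.000000
Periods per year m = 1; per-period yield y/m = 0.046000
Number of cashflows N = 2
Cashflows (t years, CF_t, discount factor 1/(1+y/m)^(m*t), PV):
  t = 1.0000: CF_t = 29.000000, DF = 0.956023, PV = 27.724665
  t = 2.0000: CF_t = 1029.000000, DF = 0.913980, PV = 940.485287
Price P = sum_t PV_t = 968.209952
First compute Macaulay numerator sum_t t * PV_t:
  t * PV_t at t = 1.0000: 27.724665
  t * PV_t at t = 2.0000: 1880.970574
Macaulay duration D = 1908.695239 / 968.209952 = 1.971365
Modified duration = D / (1 + y/m) = 1.971365 / (1 + 0.046000) = 1.884670


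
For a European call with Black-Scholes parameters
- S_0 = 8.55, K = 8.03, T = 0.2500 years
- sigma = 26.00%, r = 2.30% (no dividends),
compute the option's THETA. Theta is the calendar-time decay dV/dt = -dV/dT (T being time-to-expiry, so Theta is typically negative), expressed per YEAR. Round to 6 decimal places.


d1 = 0.5918981153; d2 = 0.4618981153
phi(d1) = 0.3348374052; exp(-qT) = 1.0000000000; exp(-rT) = 0.9942664996
Theta = -S*exp(-qT)*phi(d1)*sigma/(2*sqrt(T)) - r*K*exp(-rT)*N(d2) + q*S*exp(-qT)*N(d1)
N(d1) = 0.7230405920; N(d2) = 0.6779228072; sqrt(T) = 0.5000000000
Term 1 = -8.5500 * 1.0000000000 * 0.3348374052 * 0.2600 / (2 * 0.5000000000) = -0.7443435518
Term 2 = -0.0230 * 8.0300 * 0.9942664996 * 0.6779228072 = -0.1244876971
Term 3 = 0 (no dividend yield, q = 0)
Theta = -0.7443435518 + (-0.1244876971) + (0.0000000000) = -0.868831

Answer: Theta = -0.868831


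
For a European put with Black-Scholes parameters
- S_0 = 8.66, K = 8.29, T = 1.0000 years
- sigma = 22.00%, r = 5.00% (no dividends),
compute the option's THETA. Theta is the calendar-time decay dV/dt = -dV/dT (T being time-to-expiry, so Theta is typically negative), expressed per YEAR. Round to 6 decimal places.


d1 = 0.5357488792; d2 = 0.3157488792
phi(d1) = 0.3456073538; exp(-qT) = 1.0000000000; exp(-rT) = 0.9512294245
Theta = -S*exp(-qT)*phi(d1)*sigma/(2*sqrt(T)) + r*K*exp(-rT)*N(-d2) - q*S*exp(-qT)*N(-d1)
N(-d1) = 0.2960660586; N(-d2) = 0.3760965614; sqrt(T) = 1.0000000000
Term 1 = -8.6600 * 1.0000000000 * 0.3456073538 * 0.2200 / (2 * 1.0000000000) = -0.3292255652
Term 2 = 0.0500 * 8.2900 * 0.9512294245 * 0.3760965614 = 0.1482890809
Term 3 = 0 (no dividend yield, q = 0)
Theta = -0.3292255652 + (0.1482890809) + (0.0000000000) = -0.180936

Answer: Theta = -0.180936


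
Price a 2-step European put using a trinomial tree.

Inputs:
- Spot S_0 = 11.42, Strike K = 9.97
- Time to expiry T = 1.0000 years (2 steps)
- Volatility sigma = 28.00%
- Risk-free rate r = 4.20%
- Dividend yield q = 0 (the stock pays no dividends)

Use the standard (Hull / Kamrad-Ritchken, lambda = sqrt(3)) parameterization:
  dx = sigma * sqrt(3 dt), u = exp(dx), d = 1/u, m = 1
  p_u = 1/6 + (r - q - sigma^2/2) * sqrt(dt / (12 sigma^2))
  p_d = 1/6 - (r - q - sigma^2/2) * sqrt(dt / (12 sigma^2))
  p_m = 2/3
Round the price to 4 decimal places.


Answer: Price = V(0,0) = 0.5022

Derivation:
dt = T/N = 0.500000; dx = sigma*sqrt(3*dt) = 0.342929
u = exp(dx) = 1.409068; d = 1/u = 0.709689
p_u = 0.168708, p_m = 0.666667, p_d = 0.164625
Discount per step: exp(-r*dt) = 0.979219
Stock lattice S(k, j) with j the centered position index:
  k=0: S(0,+0) = 11.4200
  k=1: S(1,-1) = 8.1046; S(1,+0) = 11.4200; S(1,+1) = 16.0916
  k=2: S(2,-2) = 5.7518; S(2,-1) = 8.1046; S(2,+0) = 11.4200; S(2,+1) = 16.0916; S(2,+2) = 22.6741
Terminal payoffs V(N, j) = max(K - S_T, 0):
  V(2,-2) = 4.218222; V(2,-1) = 1.865353; V(2,+0) = 0.000000; V(2,+1) = 0.000000; V(2,+2) = 0.000000
Backward induction: V(k, j) = exp(-r*dt) * [p_u * V(k+1, j+1) + p_m * V(k+1, j) + p_d * V(k+1, j-1)]
  V(1,-1) = exp(-r*dt) * [p_u*0.000000 + p_m*1.865353 + p_d*4.218222] = 1.897721
  V(1,+0) = exp(-r*dt) * [p_u*0.000000 + p_m*0.000000 + p_d*1.865353] = 0.300703
  V(1,+1) = exp(-r*dt) * [p_u*0.000000 + p_m*0.000000 + p_d*0.000000] = 0.000000
  V(0,+0) = exp(-r*dt) * [p_u*0.000000 + p_m*0.300703 + p_d*1.897721] = 0.502224


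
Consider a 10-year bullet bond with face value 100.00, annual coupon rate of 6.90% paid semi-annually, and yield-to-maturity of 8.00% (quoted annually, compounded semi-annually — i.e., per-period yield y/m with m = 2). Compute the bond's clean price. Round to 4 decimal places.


Coupon per period c = face * coupon_rate / m = 3.450000
Periods per year m = 2; per-period yield y/m = 0.040000
Number of cashflows N = 20
Cashflows (t years, CF_t, discount factor 1/(1+y/m)^(m*t), PV):
  t = 0.5000: CF_t = 3.450000, DF = 0.961538, PV = 3.317308
  t = 1.0000: CF_t = 3.450000, DF = 0.924556, PV = 3.189719
  t = 1.5000: CF_t = 3.450000, DF = 0.888996, PV = 3.067037
  t = 2.0000: CF_t = 3.450000, DF = 0.854804, PV = 2.949074
  t = 2.5000: CF_t = 3.450000, DF = 0.821927, PV = 2.835649
  t = 3.0000: CF_t = 3.450000, DF = 0.790315, PV = 2.726585
  t = 3.5000: CF_t = 3.450000, DF = 0.759918, PV = 2.621716
  t = 4.0000: CF_t = 3.450000, DF = 0.730690, PV = 2.520881
  t = 4.5000: CF_t = 3.450000, DF = 0.702587, PV = 2.423924
  t = 5.0000: CF_t = 3.450000, DF = 0.675564, PV = 2.330696
  t = 5.5000: CF_t = 3.450000, DF = 0.649581, PV = 2.241054
  t = 6.0000: CF_t = 3.450000, DF = 0.624597, PV = 2.154860
  t = 6.5000: CF_t = 3.450000, DF = 0.600574, PV = 2.071981
  t = 7.0000: CF_t = 3.450000, DF = 0.577475, PV = 1.992289
  t = 7.5000: CF_t = 3.450000, DF = 0.555265, PV = 1.915663
  t = 8.0000: CF_t = 3.450000, DF = 0.533908, PV = 1.841983
  t = 8.5000: CF_t = 3.450000, DF = 0.513373, PV = 1.771138
  t = 9.0000: CF_t = 3.450000, DF = 0.493628, PV = 1.703017
  t = 9.5000: CF_t = 3.450000, DF = 0.474642, PV = 1.637516
  t = 10.0000: CF_t = 103.450000, DF = 0.456387, PV = 47.213230
Price P = sum_t PV_t = 92.525321

Answer: Price = 92.5253
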